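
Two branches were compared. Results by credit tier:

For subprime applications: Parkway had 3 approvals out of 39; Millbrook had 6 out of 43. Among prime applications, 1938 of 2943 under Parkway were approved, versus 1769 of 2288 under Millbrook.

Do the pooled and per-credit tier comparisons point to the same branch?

Yes

Subprime: Parkway 3/39 = 7.7%, Millbrook 6/43 = 14.0% → Millbrook
Prime: Parkway 1938/2943 = 65.9%, Millbrook 1769/2288 = 77.3% → Millbrook
Overall: Parkway 1941/2982 = 65.1%, Millbrook 1775/2331 = 76.1% → Millbrook
Millbrook wins overall and in every credit group — no reversal.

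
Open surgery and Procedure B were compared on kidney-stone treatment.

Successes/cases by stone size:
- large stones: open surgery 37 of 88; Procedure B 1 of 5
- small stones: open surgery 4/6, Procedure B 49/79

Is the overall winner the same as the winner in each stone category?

No

Large stones: open surgery 37/88 = 42.0%, Procedure B 1/5 = 20.0% → open surgery
Small stones: open surgery 4/6 = 66.7%, Procedure B 49/79 = 62.0% → open surgery
Overall: open surgery 41/94 = 43.6%, Procedure B 50/84 = 59.5% → Procedure B
Open surgery wins each stone group but Procedure B wins overall — the comparison reverses. Open surgery's cases skew toward large stones, which has a lower base rate.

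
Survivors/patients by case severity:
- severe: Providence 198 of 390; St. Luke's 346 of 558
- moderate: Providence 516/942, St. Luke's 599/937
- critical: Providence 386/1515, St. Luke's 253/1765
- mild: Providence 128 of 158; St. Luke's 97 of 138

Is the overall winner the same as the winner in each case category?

Severe: Providence 198/390 = 50.8%, St. Luke's 346/558 = 62.0% → St. Luke's
Moderate: Providence 516/942 = 54.8%, St. Luke's 599/937 = 63.9% → St. Luke's
Critical: Providence 386/1515 = 25.5%, St. Luke's 253/1765 = 14.3% → Providence
Mild: Providence 128/158 = 81.0%, St. Luke's 97/138 = 70.3% → Providence
Overall: Providence 1228/3005 = 40.9%, St. Luke's 1295/3398 = 38.1% → Providence
Neither sweeps: Providence wins 2 of 4 groups, St. Luke's wins 2. Providence wins overall but not every group — no Simpson reversal.

No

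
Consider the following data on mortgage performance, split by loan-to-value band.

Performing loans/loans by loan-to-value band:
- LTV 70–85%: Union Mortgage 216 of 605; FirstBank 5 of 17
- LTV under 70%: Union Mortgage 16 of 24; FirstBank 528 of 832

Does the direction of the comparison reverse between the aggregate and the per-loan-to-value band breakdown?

LTV 70–85%: Union Mortgage 216/605 = 35.7%, FirstBank 5/17 = 29.4% → Union Mortgage
LTV under 70%: Union Mortgage 16/24 = 66.7%, FirstBank 528/832 = 63.5% → Union Mortgage
Overall: Union Mortgage 232/629 = 36.9%, FirstBank 533/849 = 62.8% → FirstBank
Union Mortgage wins each loan-to-value group but FirstBank wins overall — the comparison reverses. Union Mortgage's loans skew toward LTV 70–85%, which has a lower base rate.

Yes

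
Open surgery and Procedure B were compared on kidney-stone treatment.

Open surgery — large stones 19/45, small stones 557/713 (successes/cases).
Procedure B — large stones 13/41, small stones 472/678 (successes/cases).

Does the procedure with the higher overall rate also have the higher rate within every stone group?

Yes

Large stones: open surgery 19/45 = 42.2%, Procedure B 13/41 = 31.7% → open surgery
Small stones: open surgery 557/713 = 78.1%, Procedure B 472/678 = 69.6% → open surgery
Overall: open surgery 576/758 = 76.0%, Procedure B 485/719 = 67.5% → open surgery
Open surgery wins overall and in every stone group — no reversal.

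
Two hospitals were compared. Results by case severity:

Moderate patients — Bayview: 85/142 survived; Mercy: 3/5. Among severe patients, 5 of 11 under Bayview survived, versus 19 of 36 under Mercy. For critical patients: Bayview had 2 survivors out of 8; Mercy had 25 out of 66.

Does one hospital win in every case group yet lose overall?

Moderate: Bayview 85/142 = 59.9%, Mercy 3/5 = 60.0% → Mercy
Severe: Bayview 5/11 = 45.5%, Mercy 19/36 = 52.8% → Mercy
Critical: Bayview 2/8 = 25.0%, Mercy 25/66 = 37.9% → Mercy
Overall: Bayview 92/161 = 57.1%, Mercy 47/107 = 43.9% → Bayview
Mercy wins each case group but Bayview wins overall — the comparison reverses. Mercy's patients skew toward critical, which has a lower base rate.

Yes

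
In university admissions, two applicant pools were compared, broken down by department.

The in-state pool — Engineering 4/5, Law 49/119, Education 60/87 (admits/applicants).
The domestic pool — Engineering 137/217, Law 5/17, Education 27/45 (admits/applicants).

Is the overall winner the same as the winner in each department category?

No

Engineering: the in-state pool 4/5 = 80.0%, the domestic pool 137/217 = 63.1% → the in-state pool
Law: the in-state pool 49/119 = 41.2%, the domestic pool 5/17 = 29.4% → the in-state pool
Education: the in-state pool 60/87 = 69.0%, the domestic pool 27/45 = 60.0% → the in-state pool
Overall: the in-state pool 113/211 = 53.6%, the domestic pool 169/279 = 60.6% → the domestic pool
The in-state pool wins each department group but the domestic pool wins overall — the comparison reverses. The in-state pool's applicants skew toward Law, which has a lower base rate.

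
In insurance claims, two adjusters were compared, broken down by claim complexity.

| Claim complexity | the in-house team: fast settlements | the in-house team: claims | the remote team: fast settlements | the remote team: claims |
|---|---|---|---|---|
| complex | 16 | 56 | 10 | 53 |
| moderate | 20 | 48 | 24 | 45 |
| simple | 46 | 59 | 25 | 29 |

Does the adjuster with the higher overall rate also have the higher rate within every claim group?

No

Complex: the in-house team 16/56 = 28.6%, the remote team 10/53 = 18.9% → the in-house team
Moderate: the in-house team 20/48 = 41.7%, the remote team 24/45 = 53.3% → the remote team
Simple: the in-house team 46/59 = 78.0%, the remote team 25/29 = 86.2% → the remote team
Overall: the in-house team 82/163 = 50.3%, the remote team 59/127 = 46.5% → the in-house team
Neither sweeps: the in-house team wins 1 of 3 groups, the remote team wins 2. The in-house team wins overall but not every group — no Simpson reversal.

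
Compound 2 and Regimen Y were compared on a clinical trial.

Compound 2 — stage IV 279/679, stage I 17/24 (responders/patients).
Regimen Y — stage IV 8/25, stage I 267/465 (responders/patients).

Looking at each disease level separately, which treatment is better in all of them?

Stage IV: Compound 2 279/679 = 41.1%, Regimen Y 8/25 = 32.0% → Compound 2
Stage I: Compound 2 17/24 = 70.8%, Regimen Y 267/465 = 57.4% → Compound 2
Compound 2 has the higher rate in both groups.

Compound 2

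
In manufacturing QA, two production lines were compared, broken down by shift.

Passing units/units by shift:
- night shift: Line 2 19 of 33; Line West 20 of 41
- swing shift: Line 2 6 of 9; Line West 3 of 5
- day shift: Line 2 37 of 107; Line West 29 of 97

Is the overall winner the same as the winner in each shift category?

Yes

Night shift: Line 2 19/33 = 57.6%, Line West 20/41 = 48.8% → Line 2
Swing shift: Line 2 6/9 = 66.7%, Line West 3/5 = 60.0% → Line 2
Day shift: Line 2 37/107 = 34.6%, Line West 29/97 = 29.9% → Line 2
Overall: Line 2 62/149 = 41.6%, Line West 52/143 = 36.4% → Line 2
Line 2 wins overall and in every shift group — no reversal.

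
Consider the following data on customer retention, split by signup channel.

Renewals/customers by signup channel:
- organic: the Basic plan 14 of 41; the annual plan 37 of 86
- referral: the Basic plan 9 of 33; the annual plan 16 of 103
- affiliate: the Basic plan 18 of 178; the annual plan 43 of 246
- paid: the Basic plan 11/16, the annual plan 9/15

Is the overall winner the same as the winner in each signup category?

No

Organic: the Basic plan 14/41 = 34.1%, the annual plan 37/86 = 43.0% → the annual plan
Referral: the Basic plan 9/33 = 27.3%, the annual plan 16/103 = 15.5% → the Basic plan
Affiliate: the Basic plan 18/178 = 10.1%, the annual plan 43/246 = 17.5% → the annual plan
Paid: the Basic plan 11/16 = 68.8%, the annual plan 9/15 = 60.0% → the Basic plan
Overall: the Basic plan 52/268 = 19.4%, the annual plan 105/450 = 23.3% → the annual plan
Neither sweeps: the Basic plan wins 2 of 4 groups, the annual plan wins 2. The annual plan wins overall but not every group — no Simpson reversal.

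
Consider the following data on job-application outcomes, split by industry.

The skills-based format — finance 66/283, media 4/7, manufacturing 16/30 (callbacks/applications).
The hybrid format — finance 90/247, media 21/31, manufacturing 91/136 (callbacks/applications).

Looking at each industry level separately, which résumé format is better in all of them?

the hybrid format

Finance: the skills-based format 66/283 = 23.3%, the hybrid format 90/247 = 36.4% → the hybrid format
Media: the skills-based format 4/7 = 57.1%, the hybrid format 21/31 = 67.7% → the hybrid format
Manufacturing: the skills-based format 16/30 = 53.3%, the hybrid format 91/136 = 66.9% → the hybrid format
The hybrid format has the higher rate in all 3 groups.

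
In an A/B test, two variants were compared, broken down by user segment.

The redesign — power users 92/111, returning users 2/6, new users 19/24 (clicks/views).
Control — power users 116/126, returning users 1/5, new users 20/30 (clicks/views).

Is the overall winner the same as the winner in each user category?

No

Power users: the redesign 92/111 = 82.9%, Control 116/126 = 92.1% → Control
Returning users: the redesign 2/6 = 33.3%, Control 1/5 = 20.0% → the redesign
New users: the redesign 19/24 = 79.2%, Control 20/30 = 66.7% → the redesign
Overall: the redesign 113/141 = 80.1%, Control 137/161 = 85.1% → Control
Neither sweeps: the redesign wins 2 of 3 groups, Control wins 1. Control wins overall but not every group — no Simpson reversal.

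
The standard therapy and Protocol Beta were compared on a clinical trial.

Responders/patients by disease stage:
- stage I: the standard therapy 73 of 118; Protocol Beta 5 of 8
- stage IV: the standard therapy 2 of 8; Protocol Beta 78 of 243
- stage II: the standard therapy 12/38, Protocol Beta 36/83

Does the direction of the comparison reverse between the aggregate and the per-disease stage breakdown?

Yes

Stage I: the standard therapy 73/118 = 61.9%, Protocol Beta 5/8 = 62.5% → Protocol Beta
Stage IV: the standard therapy 2/8 = 25.0%, Protocol Beta 78/243 = 32.1% → Protocol Beta
Stage II: the standard therapy 12/38 = 31.6%, Protocol Beta 36/83 = 43.4% → Protocol Beta
Overall: the standard therapy 87/164 = 53.0%, Protocol Beta 119/334 = 35.6% → the standard therapy
Protocol Beta wins each disease group but the standard therapy wins overall — the comparison reverses. Protocol Beta's patients skew toward stage IV, which has a lower base rate.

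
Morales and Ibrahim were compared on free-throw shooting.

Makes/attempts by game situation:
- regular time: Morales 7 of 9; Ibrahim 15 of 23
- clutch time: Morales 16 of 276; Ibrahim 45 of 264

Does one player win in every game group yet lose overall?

Regular time: Morales 7/9 = 77.8%, Ibrahim 15/23 = 65.2% → Morales
Clutch time: Morales 16/276 = 5.8%, Ibrahim 45/264 = 17.0% → Ibrahim
Overall: Morales 23/285 = 8.1%, Ibrahim 60/287 = 20.9% → Ibrahim
Neither sweeps: Morales wins 1 of 2 groups, Ibrahim wins 1. Ibrahim wins overall but not every group — no Simpson reversal.

No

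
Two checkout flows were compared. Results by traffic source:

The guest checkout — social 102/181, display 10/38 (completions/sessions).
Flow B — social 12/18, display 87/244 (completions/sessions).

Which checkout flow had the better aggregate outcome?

the guest checkout

Social: the guest checkout 102/181 = 56.4%, Flow B 12/18 = 66.7% → Flow B
Display: the guest checkout 10/38 = 26.3%, Flow B 87/244 = 35.7% → Flow B
Overall: the guest checkout 112/219 = 51.1%, Flow B 99/262 = 37.8% → the guest checkout
(Flow B wins every traffic group but the guest checkout wins overall — Flow B's sessions skew toward the low-rate display group.)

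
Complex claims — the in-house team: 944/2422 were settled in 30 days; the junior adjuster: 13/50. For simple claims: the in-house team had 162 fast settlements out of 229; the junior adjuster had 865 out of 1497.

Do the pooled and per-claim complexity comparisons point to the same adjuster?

No

Complex: the in-house team 944/2422 = 39.0%, the junior adjuster 13/50 = 26.0% → the in-house team
Simple: the in-house team 162/229 = 70.7%, the junior adjuster 865/1497 = 57.8% → the in-house team
Overall: the in-house team 1106/2651 = 41.7%, the junior adjuster 878/1547 = 56.8% → the junior adjuster
The in-house team wins each claim group but the junior adjuster wins overall — the comparison reverses. The in-house team's claims skew toward complex, which has a lower base rate.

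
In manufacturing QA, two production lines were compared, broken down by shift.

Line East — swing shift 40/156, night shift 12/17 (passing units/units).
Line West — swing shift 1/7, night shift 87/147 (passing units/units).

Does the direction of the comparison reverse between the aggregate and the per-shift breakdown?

Swing shift: Line East 40/156 = 25.6%, Line West 1/7 = 14.3% → Line East
Night shift: Line East 12/17 = 70.6%, Line West 87/147 = 59.2% → Line East
Overall: Line East 52/173 = 30.1%, Line West 88/154 = 57.1% → Line West
Line East wins each shift group but Line West wins overall — the comparison reverses. Line East's units skew toward swing shift, which has a lower base rate.

Yes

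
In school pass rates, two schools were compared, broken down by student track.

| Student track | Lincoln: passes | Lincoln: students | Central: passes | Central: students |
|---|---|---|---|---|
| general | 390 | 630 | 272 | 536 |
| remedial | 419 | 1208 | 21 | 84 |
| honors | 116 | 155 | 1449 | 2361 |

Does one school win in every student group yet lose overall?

General: Lincoln 390/630 = 61.9%, Central 272/536 = 50.7% → Lincoln
Remedial: Lincoln 419/1208 = 34.7%, Central 21/84 = 25.0% → Lincoln
Honors: Lincoln 116/155 = 74.8%, Central 1449/2361 = 61.4% → Lincoln
Overall: Lincoln 925/1993 = 46.4%, Central 1742/2981 = 58.4% → Central
Lincoln wins each student group but Central wins overall — the comparison reverses. Lincoln's students skew toward remedial, which has a lower base rate.

Yes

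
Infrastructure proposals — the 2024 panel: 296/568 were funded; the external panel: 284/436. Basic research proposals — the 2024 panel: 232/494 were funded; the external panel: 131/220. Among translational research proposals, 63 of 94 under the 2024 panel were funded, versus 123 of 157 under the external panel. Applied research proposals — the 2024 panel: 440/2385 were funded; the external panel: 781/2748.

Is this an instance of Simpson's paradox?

Infrastructure: the 2024 panel 296/568 = 52.1%, the external panel 284/436 = 65.1% → the external panel
Basic research: the 2024 panel 232/494 = 47.0%, the external panel 131/220 = 59.5% → the external panel
Translational research: the 2024 panel 63/94 = 67.0%, the external panel 123/157 = 78.3% → the external panel
Applied research: the 2024 panel 440/2385 = 18.4%, the external panel 781/2748 = 28.4% → the external panel
Overall: the 2024 panel 1031/3541 = 29.1%, the external panel 1319/3561 = 37.0% → the external panel
The external panel wins overall and in every proposal group — no reversal.

No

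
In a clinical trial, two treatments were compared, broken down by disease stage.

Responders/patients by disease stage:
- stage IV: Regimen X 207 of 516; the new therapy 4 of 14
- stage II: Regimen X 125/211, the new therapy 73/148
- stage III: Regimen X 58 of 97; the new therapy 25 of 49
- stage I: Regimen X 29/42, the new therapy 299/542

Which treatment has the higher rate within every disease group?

Regimen X

Stage IV: Regimen X 207/516 = 40.1%, the new therapy 4/14 = 28.6% → Regimen X
Stage II: Regimen X 125/211 = 59.2%, the new therapy 73/148 = 49.3% → Regimen X
Stage III: Regimen X 58/97 = 59.8%, the new therapy 25/49 = 51.0% → Regimen X
Stage I: Regimen X 29/42 = 69.0%, the new therapy 299/542 = 55.2% → Regimen X
Regimen X has the higher rate in all 4 groups.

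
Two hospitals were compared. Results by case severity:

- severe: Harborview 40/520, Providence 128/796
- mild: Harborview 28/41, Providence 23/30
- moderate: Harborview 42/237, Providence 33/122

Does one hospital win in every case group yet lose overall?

Severe: Harborview 40/520 = 7.7%, Providence 128/796 = 16.1% → Providence
Mild: Harborview 28/41 = 68.3%, Providence 23/30 = 76.7% → Providence
Moderate: Harborview 42/237 = 17.7%, Providence 33/122 = 27.0% → Providence
Overall: Harborview 110/798 = 13.8%, Providence 184/948 = 19.4% → Providence
Providence wins overall and in every case group — no reversal.

No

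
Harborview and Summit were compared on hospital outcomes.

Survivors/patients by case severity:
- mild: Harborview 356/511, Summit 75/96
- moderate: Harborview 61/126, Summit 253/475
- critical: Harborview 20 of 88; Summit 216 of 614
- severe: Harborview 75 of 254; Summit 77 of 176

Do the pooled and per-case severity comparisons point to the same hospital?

Mild: Harborview 356/511 = 69.7%, Summit 75/96 = 78.1% → Summit
Moderate: Harborview 61/126 = 48.4%, Summit 253/475 = 53.3% → Summit
Critical: Harborview 20/88 = 22.7%, Summit 216/614 = 35.2% → Summit
Severe: Harborview 75/254 = 29.5%, Summit 77/176 = 43.8% → Summit
Overall: Harborview 512/979 = 52.3%, Summit 621/1361 = 45.6% → Harborview
Summit wins each case group but Harborview wins overall — the comparison reverses. Summit's patients skew toward critical, which has a lower base rate.

No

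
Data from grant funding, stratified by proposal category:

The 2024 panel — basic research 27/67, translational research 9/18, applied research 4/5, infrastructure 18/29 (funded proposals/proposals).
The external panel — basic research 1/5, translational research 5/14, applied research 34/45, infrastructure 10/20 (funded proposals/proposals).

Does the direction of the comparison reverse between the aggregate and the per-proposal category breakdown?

Yes

Basic research: the 2024 panel 27/67 = 40.3%, the external panel 1/5 = 20.0% → the 2024 panel
Translational research: the 2024 panel 9/18 = 50.0%, the external panel 5/14 = 35.7% → the 2024 panel
Applied research: the 2024 panel 4/5 = 80.0%, the external panel 34/45 = 75.6% → the 2024 panel
Infrastructure: the 2024 panel 18/29 = 62.1%, the external panel 10/20 = 50.0% → the 2024 panel
Overall: the 2024 panel 58/119 = 48.7%, the external panel 50/84 = 59.5% → the external panel
The 2024 panel wins each proposal group but the external panel wins overall — the comparison reverses. The 2024 panel's proposals skew toward basic research, which has a lower base rate.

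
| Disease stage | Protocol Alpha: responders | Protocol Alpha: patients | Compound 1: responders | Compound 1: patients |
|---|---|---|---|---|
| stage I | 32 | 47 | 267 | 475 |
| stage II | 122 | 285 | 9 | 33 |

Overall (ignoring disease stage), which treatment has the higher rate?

Stage I: Protocol Alpha 32/47 = 68.1%, Compound 1 267/475 = 56.2% → Protocol Alpha
Stage II: Protocol Alpha 122/285 = 42.8%, Compound 1 9/33 = 27.3% → Protocol Alpha
Overall: Protocol Alpha 154/332 = 46.4%, Compound 1 276/508 = 54.3% → Compound 1
(Protocol Alpha wins every disease group but Compound 1 wins overall — Protocol Alpha's patients skew toward the low-rate stage II group.)

Compound 1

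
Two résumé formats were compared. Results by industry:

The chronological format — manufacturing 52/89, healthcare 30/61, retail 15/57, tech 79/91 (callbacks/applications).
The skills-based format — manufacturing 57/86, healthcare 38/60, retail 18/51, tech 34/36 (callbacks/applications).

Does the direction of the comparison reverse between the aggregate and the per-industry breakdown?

No

Manufacturing: the chronological format 52/89 = 58.4%, the skills-based format 57/86 = 66.3% → the skills-based format
Healthcare: the chronological format 30/61 = 49.2%, the skills-based format 38/60 = 63.3% → the skills-based format
Retail: the chronological format 15/57 = 26.3%, the skills-based format 18/51 = 35.3% → the skills-based format
Tech: the chronological format 79/91 = 86.8%, the skills-based format 34/36 = 94.4% → the skills-based format
Overall: the chronological format 176/298 = 59.1%, the skills-based format 147/233 = 63.1% → the skills-based format
The skills-based format wins overall and in every industry group — no reversal.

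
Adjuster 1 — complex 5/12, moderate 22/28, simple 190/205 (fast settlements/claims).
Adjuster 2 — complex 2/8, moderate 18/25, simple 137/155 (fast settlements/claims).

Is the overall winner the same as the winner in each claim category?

Yes

Complex: Adjuster 1 5/12 = 41.7%, Adjuster 2 2/8 = 25.0% → Adjuster 1
Moderate: Adjuster 1 22/28 = 78.6%, Adjuster 2 18/25 = 72.0% → Adjuster 1
Simple: Adjuster 1 190/205 = 92.7%, Adjuster 2 137/155 = 88.4% → Adjuster 1
Overall: Adjuster 1 217/245 = 88.6%, Adjuster 2 157/188 = 83.5% → Adjuster 1
Adjuster 1 wins overall and in every claim group — no reversal.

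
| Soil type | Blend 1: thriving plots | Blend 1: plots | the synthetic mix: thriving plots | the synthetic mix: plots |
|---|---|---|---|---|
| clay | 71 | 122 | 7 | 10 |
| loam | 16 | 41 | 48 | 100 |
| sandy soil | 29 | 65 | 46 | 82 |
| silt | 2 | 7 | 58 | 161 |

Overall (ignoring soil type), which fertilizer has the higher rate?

Blend 1

Clay: Blend 1 71/122 = 58.2%, the synthetic mix 7/10 = 70.0% → the synthetic mix
Loam: Blend 1 16/41 = 39.0%, the synthetic mix 48/100 = 48.0% → the synthetic mix
Sandy soil: Blend 1 29/65 = 44.6%, the synthetic mix 46/82 = 56.1% → the synthetic mix
Silt: Blend 1 2/7 = 28.6%, the synthetic mix 58/161 = 36.0% → the synthetic mix
Overall: Blend 1 118/235 = 50.2%, the synthetic mix 159/353 = 45.0% → Blend 1
(The synthetic mix wins every soil group but Blend 1 wins overall — the synthetic mix's plots skew toward the low-rate silt group.)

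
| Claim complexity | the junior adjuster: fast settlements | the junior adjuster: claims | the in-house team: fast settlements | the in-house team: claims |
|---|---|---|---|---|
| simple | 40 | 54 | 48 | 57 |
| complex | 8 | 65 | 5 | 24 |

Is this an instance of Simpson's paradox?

Simple: the junior adjuster 40/54 = 74.1%, the in-house team 48/57 = 84.2% → the in-house team
Complex: the junior adjuster 8/65 = 12.3%, the in-house team 5/24 = 20.8% → the in-house team
Overall: the junior adjuster 48/119 = 40.3%, the in-house team 53/81 = 65.4% → the in-house team
The in-house team wins overall and in every claim group — no reversal.

No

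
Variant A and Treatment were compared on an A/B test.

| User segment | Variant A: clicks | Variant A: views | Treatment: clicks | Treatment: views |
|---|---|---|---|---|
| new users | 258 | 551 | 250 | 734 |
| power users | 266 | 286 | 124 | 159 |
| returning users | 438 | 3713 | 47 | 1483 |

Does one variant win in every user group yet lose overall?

New users: Variant A 258/551 = 46.8%, Treatment 250/734 = 34.1% → Variant A
Power users: Variant A 266/286 = 93.0%, Treatment 124/159 = 78.0% → Variant A
Returning users: Variant A 438/3713 = 11.8%, Treatment 47/1483 = 3.2% → Variant A
Overall: Variant A 962/4550 = 21.1%, Treatment 421/2376 = 17.7% → Variant A
Variant A wins overall and in every user group — no reversal.

No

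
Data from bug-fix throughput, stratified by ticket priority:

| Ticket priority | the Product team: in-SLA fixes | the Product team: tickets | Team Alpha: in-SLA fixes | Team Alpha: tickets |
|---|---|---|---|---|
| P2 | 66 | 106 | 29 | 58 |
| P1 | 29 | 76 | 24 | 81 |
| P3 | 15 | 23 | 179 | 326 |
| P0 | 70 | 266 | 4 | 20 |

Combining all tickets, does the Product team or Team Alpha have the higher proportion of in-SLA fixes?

Team Alpha

P2: the Product team 66/106 = 62.3%, Team Alpha 29/58 = 50.0% → the Product team
P1: the Product team 29/76 = 38.2%, Team Alpha 24/81 = 29.6% → the Product team
P3: the Product team 15/23 = 65.2%, Team Alpha 179/326 = 54.9% → the Product team
P0: the Product team 70/266 = 26.3%, Team Alpha 4/20 = 20.0% → the Product team
Overall: the Product team 180/471 = 38.2%, Team Alpha 236/485 = 48.7% → Team Alpha
(The Product team wins every ticket group but Team Alpha wins overall — the Product team's tickets skew toward the low-rate P0 group.)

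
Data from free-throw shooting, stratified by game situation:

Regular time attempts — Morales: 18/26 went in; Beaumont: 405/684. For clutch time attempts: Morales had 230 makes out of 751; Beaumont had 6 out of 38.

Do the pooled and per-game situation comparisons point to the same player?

Regular time: Morales 18/26 = 69.2%, Beaumont 405/684 = 59.2% → Morales
Clutch time: Morales 230/751 = 30.6%, Beaumont 6/38 = 15.8% → Morales
Overall: Morales 248/777 = 31.9%, Beaumont 411/722 = 56.9% → Beaumont
Morales wins each game group but Beaumont wins overall — the comparison reverses. Morales's attempts skew toward clutch time, which has a lower base rate.

No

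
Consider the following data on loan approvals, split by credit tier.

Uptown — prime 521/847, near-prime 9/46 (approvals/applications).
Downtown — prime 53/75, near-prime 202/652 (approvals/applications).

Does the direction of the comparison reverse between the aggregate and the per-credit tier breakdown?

Prime: Uptown 521/847 = 61.5%, Downtown 53/75 = 70.7% → Downtown
Near-prime: Uptown 9/46 = 19.6%, Downtown 202/652 = 31.0% → Downtown
Overall: Uptown 530/893 = 59.4%, Downtown 255/727 = 35.1% → Uptown
Downtown wins each credit group but Uptown wins overall — the comparison reverses. Downtown's applications skew toward near-prime, which has a lower base rate.

Yes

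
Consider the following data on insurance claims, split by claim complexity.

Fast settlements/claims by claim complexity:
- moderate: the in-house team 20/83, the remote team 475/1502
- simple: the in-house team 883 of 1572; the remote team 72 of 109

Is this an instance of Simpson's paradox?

Moderate: the in-house team 20/83 = 24.1%, the remote team 475/1502 = 31.6% → the remote team
Simple: the in-house team 883/1572 = 56.2%, the remote team 72/109 = 66.1% → the remote team
Overall: the in-house team 903/1655 = 54.6%, the remote team 547/1611 = 34.0% → the in-house team
The remote team wins each claim group but the in-house team wins overall — the comparison reverses. The remote team's claims skew toward moderate, which has a lower base rate.

Yes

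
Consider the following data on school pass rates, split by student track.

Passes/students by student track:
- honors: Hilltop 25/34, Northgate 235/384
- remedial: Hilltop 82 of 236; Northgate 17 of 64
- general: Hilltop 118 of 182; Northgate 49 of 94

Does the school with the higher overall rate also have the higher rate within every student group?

No

Honors: Hilltop 25/34 = 73.5%, Northgate 235/384 = 61.2% → Hilltop
Remedial: Hilltop 82/236 = 34.7%, Northgate 17/64 = 26.6% → Hilltop
General: Hilltop 118/182 = 64.8%, Northgate 49/94 = 52.1% → Hilltop
Overall: Hilltop 225/452 = 49.8%, Northgate 301/542 = 55.5% → Northgate
Hilltop wins each student group but Northgate wins overall — the comparison reverses. Hilltop's students skew toward remedial, which has a lower base rate.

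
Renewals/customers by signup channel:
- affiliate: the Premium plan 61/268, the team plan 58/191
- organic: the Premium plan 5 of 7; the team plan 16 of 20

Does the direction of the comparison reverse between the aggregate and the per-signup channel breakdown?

Affiliate: the Premium plan 61/268 = 22.8%, the team plan 58/191 = 30.4% → the team plan
Organic: the Premium plan 5/7 = 71.4%, the team plan 16/20 = 80.0% → the team plan
Overall: the Premium plan 66/275 = 24.0%, the team plan 74/211 = 35.1% → the team plan
The team plan wins overall and in every signup group — no reversal.

No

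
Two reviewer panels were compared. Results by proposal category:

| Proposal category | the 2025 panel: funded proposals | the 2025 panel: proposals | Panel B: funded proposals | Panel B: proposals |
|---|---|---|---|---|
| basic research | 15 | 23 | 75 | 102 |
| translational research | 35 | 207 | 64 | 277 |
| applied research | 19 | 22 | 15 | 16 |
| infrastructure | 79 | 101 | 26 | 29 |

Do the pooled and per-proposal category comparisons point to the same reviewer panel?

Basic research: the 2025 panel 15/23 = 65.2%, Panel B 75/102 = 73.5% → Panel B
Translational research: the 2025 panel 35/207 = 16.9%, Panel B 64/277 = 23.1% → Panel B
Applied research: the 2025 panel 19/22 = 86.4%, Panel B 15/16 = 93.8% → Panel B
Infrastructure: the 2025 panel 79/101 = 78.2%, Panel B 26/29 = 89.7% → Panel B
Overall: the 2025 panel 148/353 = 41.9%, Panel B 180/424 = 42.5% → Panel B
Panel B wins overall and in every proposal group — no reversal.

Yes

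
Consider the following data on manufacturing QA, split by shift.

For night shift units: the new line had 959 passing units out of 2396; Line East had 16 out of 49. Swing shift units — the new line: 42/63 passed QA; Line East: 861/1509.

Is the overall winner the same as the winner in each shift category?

No

Night shift: the new line 959/2396 = 40.0%, Line East 16/49 = 32.7% → the new line
Swing shift: the new line 42/63 = 66.7%, Line East 861/1509 = 57.1% → the new line
Overall: the new line 1001/2459 = 40.7%, Line East 877/1558 = 56.3% → Line East
The new line wins each shift group but Line East wins overall — the comparison reverses. The new line's units skew toward night shift, which has a lower base rate.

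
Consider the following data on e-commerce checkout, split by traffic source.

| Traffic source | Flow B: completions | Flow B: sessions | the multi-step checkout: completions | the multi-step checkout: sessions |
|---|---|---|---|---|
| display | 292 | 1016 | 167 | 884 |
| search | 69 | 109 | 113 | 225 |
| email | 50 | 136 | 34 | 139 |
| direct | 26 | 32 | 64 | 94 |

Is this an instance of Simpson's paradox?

No

Display: Flow B 292/1016 = 28.7%, the multi-step checkout 167/884 = 18.9% → Flow B
Search: Flow B 69/109 = 63.3%, the multi-step checkout 113/225 = 50.2% → Flow B
Email: Flow B 50/136 = 36.8%, the multi-step checkout 34/139 = 24.5% → Flow B
Direct: Flow B 26/32 = 81.2%, the multi-step checkout 64/94 = 68.1% → Flow B
Overall: Flow B 437/1293 = 33.8%, the multi-step checkout 378/1342 = 28.2% → Flow B
Flow B wins overall and in every traffic group — no reversal.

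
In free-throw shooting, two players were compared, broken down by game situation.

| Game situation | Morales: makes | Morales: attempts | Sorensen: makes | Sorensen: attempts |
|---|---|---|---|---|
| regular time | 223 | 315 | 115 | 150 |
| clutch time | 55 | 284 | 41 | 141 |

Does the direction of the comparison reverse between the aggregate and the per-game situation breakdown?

Regular time: Morales 223/315 = 70.8%, Sorensen 115/150 = 76.7% → Sorensen
Clutch time: Morales 55/284 = 19.4%, Sorensen 41/141 = 29.1% → Sorensen
Overall: Morales 278/599 = 46.4%, Sorensen 156/291 = 53.6% → Sorensen
Sorensen wins overall and in every game group — no reversal.

No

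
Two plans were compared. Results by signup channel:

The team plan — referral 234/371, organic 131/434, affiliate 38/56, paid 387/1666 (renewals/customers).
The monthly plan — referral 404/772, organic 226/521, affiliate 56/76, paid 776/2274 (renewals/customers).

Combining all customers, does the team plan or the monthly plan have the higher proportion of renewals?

Referral: the team plan 234/371 = 63.1%, the monthly plan 404/772 = 52.3% → the team plan
Organic: the team plan 131/434 = 30.2%, the monthly plan 226/521 = 43.4% → the monthly plan
Affiliate: the team plan 38/56 = 67.9%, the monthly plan 56/76 = 73.7% → the monthly plan
Paid: the team plan 387/1666 = 23.2%, the monthly plan 776/2274 = 34.1% → the monthly plan
Overall: the team plan 790/2527 = 31.3%, the monthly plan 1462/3643 = 40.1% → the monthly plan
(Neither sweeps every signup group, but the monthly plan has the higher pooled rate.)

the monthly plan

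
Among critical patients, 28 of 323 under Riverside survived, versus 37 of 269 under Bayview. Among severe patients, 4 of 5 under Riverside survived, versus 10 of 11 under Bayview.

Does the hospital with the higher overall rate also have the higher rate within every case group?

Critical: Riverside 28/323 = 8.7%, Bayview 37/269 = 13.8% → Bayview
Severe: Riverside 4/5 = 80.0%, Bayview 10/11 = 90.9% → Bayview
Overall: Riverside 32/328 = 9.8%, Bayview 47/280 = 16.8% → Bayview
Bayview wins overall and in every case group — no reversal.

Yes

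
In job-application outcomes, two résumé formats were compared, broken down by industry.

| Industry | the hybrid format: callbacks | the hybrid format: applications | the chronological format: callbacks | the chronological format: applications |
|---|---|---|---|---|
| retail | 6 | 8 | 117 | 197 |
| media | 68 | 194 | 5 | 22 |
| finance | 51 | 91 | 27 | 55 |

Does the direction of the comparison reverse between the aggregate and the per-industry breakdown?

Retail: the hybrid format 6/8 = 75.0%, the chronological format 117/197 = 59.4% → the hybrid format
Media: the hybrid format 68/194 = 35.1%, the chronological format 5/22 = 22.7% → the hybrid format
Finance: the hybrid format 51/91 = 56.0%, the chronological format 27/55 = 49.1% → the hybrid format
Overall: the hybrid format 125/293 = 42.7%, the chronological format 149/274 = 54.4% → the chronological format
The hybrid format wins each industry group but the chronological format wins overall — the comparison reverses. The hybrid format's applications skew toward media, which has a lower base rate.

Yes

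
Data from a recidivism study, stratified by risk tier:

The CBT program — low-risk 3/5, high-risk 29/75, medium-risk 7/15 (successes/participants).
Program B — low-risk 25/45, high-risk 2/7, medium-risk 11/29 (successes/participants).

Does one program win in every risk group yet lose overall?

Low-risk: the CBT program 3/5 = 60.0%, Program B 25/45 = 55.6% → the CBT program
High-risk: the CBT program 29/75 = 38.7%, Program B 2/7 = 28.6% → the CBT program
Medium-risk: the CBT program 7/15 = 46.7%, Program B 11/29 = 37.9% → the CBT program
Overall: the CBT program 39/95 = 41.1%, Program B 38/81 = 46.9% → Program B
The CBT program wins each risk group but Program B wins overall — the comparison reverses. The CBT program's participants skew toward high-risk, which has a lower base rate.

Yes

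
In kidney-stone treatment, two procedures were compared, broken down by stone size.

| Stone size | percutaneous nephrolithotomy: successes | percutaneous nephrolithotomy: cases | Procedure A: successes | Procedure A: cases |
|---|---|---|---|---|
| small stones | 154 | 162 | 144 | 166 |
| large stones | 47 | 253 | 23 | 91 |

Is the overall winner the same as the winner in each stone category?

No

Small stones: percutaneous nephrolithotomy 154/162 = 95.1%, Procedure A 144/166 = 86.7% → percutaneous nephrolithotomy
Large stones: percutaneous nephrolithotomy 47/253 = 18.6%, Procedure A 23/91 = 25.3% → Procedure A
Overall: percutaneous nephrolithotomy 201/415 = 48.4%, Procedure A 167/257 = 65.0% → Procedure A
Neither sweeps: percutaneous nephrolithotomy wins 1 of 2 groups, Procedure A wins 1. Procedure A wins overall but not every group — no Simpson reversal.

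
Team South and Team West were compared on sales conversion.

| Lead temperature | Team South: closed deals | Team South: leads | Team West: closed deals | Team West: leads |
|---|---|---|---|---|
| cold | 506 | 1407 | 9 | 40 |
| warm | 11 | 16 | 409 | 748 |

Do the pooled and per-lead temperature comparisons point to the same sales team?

Cold: Team South 506/1407 = 36.0%, Team West 9/40 = 22.5% → Team South
Warm: Team South 11/16 = 68.8%, Team West 409/748 = 54.7% → Team South
Overall: Team South 517/1423 = 36.3%, Team West 418/788 = 53.0% → Team West
Team South wins each lead group but Team West wins overall — the comparison reverses. Team South's leads skew toward cold, which has a lower base rate.

No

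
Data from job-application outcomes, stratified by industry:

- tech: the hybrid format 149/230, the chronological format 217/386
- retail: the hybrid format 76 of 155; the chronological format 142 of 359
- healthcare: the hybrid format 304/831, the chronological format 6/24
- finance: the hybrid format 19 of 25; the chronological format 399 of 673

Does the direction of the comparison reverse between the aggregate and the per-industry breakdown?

Yes

Tech: the hybrid format 149/230 = 64.8%, the chronological format 217/386 = 56.2% → the hybrid format
Retail: the hybrid format 76/155 = 49.0%, the chronological format 142/359 = 39.6% → the hybrid format
Healthcare: the hybrid format 304/831 = 36.6%, the chronological format 6/24 = 25.0% → the hybrid format
Finance: the hybrid format 19/25 = 76.0%, the chronological format 399/673 = 59.3% → the hybrid format
Overall: the hybrid format 548/1241 = 44.2%, the chronological format 764/1442 = 53.0% → the chronological format
The hybrid format wins each industry group but the chronological format wins overall — the comparison reverses. The hybrid format's applications skew toward healthcare, which has a lower base rate.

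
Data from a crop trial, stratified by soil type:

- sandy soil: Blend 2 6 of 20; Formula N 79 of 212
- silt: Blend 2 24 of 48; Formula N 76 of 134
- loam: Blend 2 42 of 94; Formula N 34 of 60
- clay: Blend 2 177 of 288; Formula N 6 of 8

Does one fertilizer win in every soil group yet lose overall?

Sandy soil: Blend 2 6/20 = 30.0%, Formula N 79/212 = 37.3% → Formula N
Silt: Blend 2 24/48 = 50.0%, Formula N 76/134 = 56.7% → Formula N
Loam: Blend 2 42/94 = 44.7%, Formula N 34/60 = 56.7% → Formula N
Clay: Blend 2 177/288 = 61.5%, Formula N 6/8 = 75.0% → Formula N
Overall: Blend 2 249/450 = 55.3%, Formula N 195/414 = 47.1% → Blend 2
Formula N wins each soil group but Blend 2 wins overall — the comparison reverses. Formula N's plots skew toward sandy soil, which has a lower base rate.

Yes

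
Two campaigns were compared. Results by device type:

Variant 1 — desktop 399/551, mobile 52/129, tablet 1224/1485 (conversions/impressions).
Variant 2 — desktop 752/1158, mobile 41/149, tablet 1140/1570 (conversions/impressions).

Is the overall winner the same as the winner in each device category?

Desktop: Variant 1 399/551 = 72.4%, Variant 2 752/1158 = 64.9% → Variant 1
Mobile: Variant 1 52/129 = 40.3%, Variant 2 41/149 = 27.5% → Variant 1
Tablet: Variant 1 1224/1485 = 82.4%, Variant 2 1140/1570 = 72.6% → Variant 1
Overall: Variant 1 1675/2165 = 77.4%, Variant 2 1933/2877 = 67.2% → Variant 1
Variant 1 wins overall and in every device group — no reversal.

Yes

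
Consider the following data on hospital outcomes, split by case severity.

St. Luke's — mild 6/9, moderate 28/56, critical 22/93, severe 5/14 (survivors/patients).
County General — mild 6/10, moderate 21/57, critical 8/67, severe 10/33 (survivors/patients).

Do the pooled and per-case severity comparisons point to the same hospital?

Yes

Mild: St. Luke's 6/9 = 66.7%, County General 6/10 = 60.0% → St. Luke's
Moderate: St. Luke's 28/56 = 50.0%, County General 21/57 = 36.8% → St. Luke's
Critical: St. Luke's 22/93 = 23.7%, County General 8/67 = 11.9% → St. Luke's
Severe: St. Luke's 5/14 = 35.7%, County General 10/33 = 30.3% → St. Luke's
Overall: St. Luke's 61/172 = 35.5%, County General 45/167 = 26.9% → St. Luke's
St. Luke's wins overall and in every case group — no reversal.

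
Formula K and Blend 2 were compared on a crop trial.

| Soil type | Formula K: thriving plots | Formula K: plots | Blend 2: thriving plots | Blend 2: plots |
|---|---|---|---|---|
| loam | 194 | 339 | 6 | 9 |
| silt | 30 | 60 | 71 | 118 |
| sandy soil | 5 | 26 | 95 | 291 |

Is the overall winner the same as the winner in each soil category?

Loam: Formula K 194/339 = 57.2%, Blend 2 6/9 = 66.7% → Blend 2
Silt: Formula K 30/60 = 50.0%, Blend 2 71/118 = 60.2% → Blend 2
Sandy soil: Formula K 5/26 = 19.2%, Blend 2 95/291 = 32.6% → Blend 2
Overall: Formula K 229/425 = 53.9%, Blend 2 172/418 = 41.1% → Formula K
Blend 2 wins each soil group but Formula K wins overall — the comparison reverses. Blend 2's plots skew toward sandy soil, which has a lower base rate.

No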